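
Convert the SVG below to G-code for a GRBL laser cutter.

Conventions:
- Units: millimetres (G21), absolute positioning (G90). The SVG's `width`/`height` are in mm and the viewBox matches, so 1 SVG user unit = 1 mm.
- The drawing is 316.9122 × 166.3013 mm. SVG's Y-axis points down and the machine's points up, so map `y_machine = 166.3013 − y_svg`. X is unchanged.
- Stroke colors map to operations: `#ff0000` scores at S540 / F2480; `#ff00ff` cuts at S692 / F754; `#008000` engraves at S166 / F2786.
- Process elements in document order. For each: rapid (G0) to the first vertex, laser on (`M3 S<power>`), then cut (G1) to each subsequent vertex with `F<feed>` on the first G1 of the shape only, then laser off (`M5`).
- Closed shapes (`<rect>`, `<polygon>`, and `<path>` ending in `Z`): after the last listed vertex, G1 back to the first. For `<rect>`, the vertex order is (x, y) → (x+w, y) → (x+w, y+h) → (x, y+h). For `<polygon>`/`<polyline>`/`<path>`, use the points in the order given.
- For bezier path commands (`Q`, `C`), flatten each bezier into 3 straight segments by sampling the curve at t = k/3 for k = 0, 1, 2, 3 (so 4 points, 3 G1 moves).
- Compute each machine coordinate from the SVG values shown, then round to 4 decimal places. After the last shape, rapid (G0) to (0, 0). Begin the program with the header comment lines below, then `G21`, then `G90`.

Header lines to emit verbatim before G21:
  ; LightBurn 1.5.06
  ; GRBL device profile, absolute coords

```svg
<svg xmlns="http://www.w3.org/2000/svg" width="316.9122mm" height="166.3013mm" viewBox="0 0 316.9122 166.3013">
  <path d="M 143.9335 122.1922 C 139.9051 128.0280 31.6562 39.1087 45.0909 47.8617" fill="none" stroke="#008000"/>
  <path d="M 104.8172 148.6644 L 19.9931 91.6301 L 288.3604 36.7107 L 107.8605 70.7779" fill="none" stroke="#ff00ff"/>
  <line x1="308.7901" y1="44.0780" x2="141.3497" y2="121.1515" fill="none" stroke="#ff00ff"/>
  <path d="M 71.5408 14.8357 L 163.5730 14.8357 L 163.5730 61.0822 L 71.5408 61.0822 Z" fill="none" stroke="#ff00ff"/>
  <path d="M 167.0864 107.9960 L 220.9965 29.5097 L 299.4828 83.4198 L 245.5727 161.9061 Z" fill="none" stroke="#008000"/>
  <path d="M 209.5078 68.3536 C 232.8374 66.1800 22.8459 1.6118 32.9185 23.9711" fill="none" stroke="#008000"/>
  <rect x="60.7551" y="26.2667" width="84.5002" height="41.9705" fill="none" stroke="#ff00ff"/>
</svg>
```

1 u = 1 mm; y_m = 166.3013 − y.

[1] `<path>` cubic bezier, #008000→engrave S166 F2786: (143.9335,44.1091) → (113.5318,62.7314) → (63.8506,101.7621) → (45.0909,118.4396)

[2] `<path>` open polyline, #ff00ff→cut S692 F754: (104.8172,17.6369) → (19.9931,74.6712) → (288.3604,129.5906) → (107.8605,95.5234)

[3] `<line>` line segment, #ff00ff→cut S692 F754: (308.7901,122.2233) → (141.3497,45.1498)

[4] `<path>` rectangle, #ff00ff→cut S692 F754: (71.5408,151.4656) → (163.5730,151.4656) → (163.5730,105.2191) → (71.5408,105.2191) → (71.5408,151.4656) (closed)

[5] `<path>` regular polygon, #008000→engrave S166 F2786: (167.0864,58.3053) → (220.9965,136.7916) → (299.4828,82.8815) → (245.5727,4.3952) → (167.0864,58.3053) (closed)

[6] `<path>` cubic bezier, #008000→engrave S166 F2786: (209.5078,97.9477) → (171.8557,115.3891) → (79.4086,141.2441) → (32.9185,142.3302)

[7] `<rect>` rectangle, #ff00ff→cut S692 F754: (60.7551,140.0346) → (145.2553,140.0346) → (145.2553,98.0641) → (60.7551,98.0641) → (60.7551,140.0346) (closed)

; LightBurn 1.5.06
; GRBL device profile, absolute coords
G21
G90
G0 X143.9335 Y44.1091
M3 S166
G1 X113.5318 Y62.7314 F2786
G1 X63.8506 Y101.7621
G1 X45.0909 Y118.4396
M5
G0 X104.8172 Y17.6369
M3 S692
G1 X19.9931 Y74.6712 F754
G1 X288.3604 Y129.5906
G1 X107.8605 Y95.5234
M5
G0 X308.7901 Y122.2233
M3 S692
G1 X141.3497 Y45.1498 F754
M5
G0 X71.5408 Y151.4656
M3 S692
G1 X163.5730 Y151.4656 F754
G1 X163.5730 Y105.2191
G1 X71.5408 Y105.2191
G1 X71.5408 Y151.4656
M5
G0 X167.0864 Y58.3053
M3 S166
G1 X220.9965 Y136.7916 F2786
G1 X299.4828 Y82.8815
G1 X245.5727 Y4.3952
G1 X167.0864 Y58.3053
M5
G0 X209.5078 Y97.9477
M3 S166
G1 X171.8557 Y115.3891 F2786
G1 X79.4086 Y141.2441
G1 X32.9185 Y142.3302
M5
G0 X60.7551 Y140.0346
M3 S692
G1 X145.2553 Y140.0346 F754
G1 X145.2553 Y98.0641
G1 X60.7551 Y98.0641
G1 X60.7551 Y140.0346
M5
G0 X0.0000 Y0.0000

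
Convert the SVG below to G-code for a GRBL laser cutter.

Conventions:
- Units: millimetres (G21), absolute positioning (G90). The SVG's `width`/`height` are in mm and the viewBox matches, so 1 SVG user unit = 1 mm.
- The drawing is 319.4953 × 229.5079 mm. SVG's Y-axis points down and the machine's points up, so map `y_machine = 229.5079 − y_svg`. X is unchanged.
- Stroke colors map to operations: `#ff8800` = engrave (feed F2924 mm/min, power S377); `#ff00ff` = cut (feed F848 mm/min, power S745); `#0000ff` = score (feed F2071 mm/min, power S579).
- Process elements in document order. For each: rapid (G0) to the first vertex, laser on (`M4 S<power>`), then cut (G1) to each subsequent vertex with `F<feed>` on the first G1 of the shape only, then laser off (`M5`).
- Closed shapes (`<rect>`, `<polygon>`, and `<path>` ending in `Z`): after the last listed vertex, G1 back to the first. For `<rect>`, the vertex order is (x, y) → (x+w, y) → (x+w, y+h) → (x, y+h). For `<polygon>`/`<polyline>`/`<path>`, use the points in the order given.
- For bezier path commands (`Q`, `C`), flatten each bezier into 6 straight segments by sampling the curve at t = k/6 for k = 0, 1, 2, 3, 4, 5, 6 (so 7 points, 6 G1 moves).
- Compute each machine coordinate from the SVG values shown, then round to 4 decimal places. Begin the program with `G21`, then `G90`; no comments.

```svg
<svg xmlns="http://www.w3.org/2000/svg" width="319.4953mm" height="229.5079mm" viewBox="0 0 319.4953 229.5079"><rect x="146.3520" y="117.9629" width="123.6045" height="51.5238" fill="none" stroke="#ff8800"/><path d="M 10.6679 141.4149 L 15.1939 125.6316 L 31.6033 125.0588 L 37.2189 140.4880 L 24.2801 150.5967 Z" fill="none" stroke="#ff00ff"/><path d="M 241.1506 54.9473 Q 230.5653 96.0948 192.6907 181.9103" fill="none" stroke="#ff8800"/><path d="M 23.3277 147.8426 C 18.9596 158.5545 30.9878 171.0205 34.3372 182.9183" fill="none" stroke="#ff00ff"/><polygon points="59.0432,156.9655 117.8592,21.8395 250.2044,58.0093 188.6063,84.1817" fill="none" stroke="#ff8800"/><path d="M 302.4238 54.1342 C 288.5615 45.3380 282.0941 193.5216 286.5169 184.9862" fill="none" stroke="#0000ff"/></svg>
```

1 u = 1 mm; y_m = 229.5079 − y.

[1] `<rect>` rectangle, #ff8800→engrave S377 F2924: (146.3520,111.5450) → (269.9565,111.5450) → (269.9565,60.0212) → (146.3520,60.0212) → (146.3520,111.5450) (closed)

[2] `<path>` regular polygon, #ff00ff→cut S745 F848: (10.6679,88.0930) → (15.1939,103.8763) → (31.6033,104.4491) → (37.2189,89.0199) → (24.2801,78.9112) → (10.6679,88.0930) (closed)

[3] `<path>` quadratic bezier, #ff8800→engrave S377 F2924: (241.1506,174.5606) → (236.8641,159.6040) → (231.0616,142.1658) → (223.7430,122.2461) → (214.9083,99.8448) → (204.5575,74.9620) → (192.6907,47.5976)

[4] `<path>` cubic bezier, #ff00ff→cut S745 F848: (23.3277,81.6653) → (22.3939,76.1739) → (23.4963,70.4547) → (25.9384,64.5722) → (29.0236,58.5908) → (32.0554,52.5751) → (34.3372,46.5896)

[5] `<polygon>` closed polygon, #ff8800→engrave S377 F2924: (59.0432,72.5424) → (117.8592,207.6684) → (250.2044,171.4986) → (188.6063,145.3262) → (59.0432,72.5424) (closed)

[6] `<path>` cubic bezier, #0000ff→score S579 F2071: (302.4238,175.3737) → (296.1251,168.1425) → (291.1559,143.4618) → (287.6134,110.0455) → (285.5947,76.6075) → (285.1968,51.8616) → (286.5169,44.5217)

G21
G90
G0 X146.3520 Y111.5450
M4 S377
G1 X269.9565 Y111.5450 F2924
G1 X269.9565 Y60.0212
G1 X146.3520 Y60.0212
G1 X146.3520 Y111.5450
M5
G0 X10.6679 Y88.0930
M4 S745
G1 X15.1939 Y103.8763 F848
G1 X31.6033 Y104.4491
G1 X37.2189 Y89.0199
G1 X24.2801 Y78.9112
G1 X10.6679 Y88.0930
M5
G0 X241.1506 Y174.5606
M4 S377
G1 X236.8641 Y159.6040 F2924
G1 X231.0616 Y142.1658
G1 X223.7430 Y122.2461
G1 X214.9083 Y99.8448
G1 X204.5575 Y74.9620
G1 X192.6907 Y47.5976
M5
G0 X23.3277 Y81.6653
M4 S745
G1 X22.3939 Y76.1739 F848
G1 X23.4963 Y70.4547
G1 X25.9384 Y64.5722
G1 X29.0236 Y58.5908
G1 X32.0554 Y52.5751
G1 X34.3372 Y46.5896
M5
G0 X59.0432 Y72.5424
M4 S377
G1 X117.8592 Y207.6684 F2924
G1 X250.2044 Y171.4986
G1 X188.6063 Y145.3262
G1 X59.0432 Y72.5424
M5
G0 X302.4238 Y175.3737
M4 S579
G1 X296.1251 Y168.1425 F2071
G1 X291.1559 Y143.4618
G1 X287.6134 Y110.0455
G1 X285.5947 Y76.6075
G1 X285.1968 Y51.8616
G1 X286.5169 Y44.5217
M5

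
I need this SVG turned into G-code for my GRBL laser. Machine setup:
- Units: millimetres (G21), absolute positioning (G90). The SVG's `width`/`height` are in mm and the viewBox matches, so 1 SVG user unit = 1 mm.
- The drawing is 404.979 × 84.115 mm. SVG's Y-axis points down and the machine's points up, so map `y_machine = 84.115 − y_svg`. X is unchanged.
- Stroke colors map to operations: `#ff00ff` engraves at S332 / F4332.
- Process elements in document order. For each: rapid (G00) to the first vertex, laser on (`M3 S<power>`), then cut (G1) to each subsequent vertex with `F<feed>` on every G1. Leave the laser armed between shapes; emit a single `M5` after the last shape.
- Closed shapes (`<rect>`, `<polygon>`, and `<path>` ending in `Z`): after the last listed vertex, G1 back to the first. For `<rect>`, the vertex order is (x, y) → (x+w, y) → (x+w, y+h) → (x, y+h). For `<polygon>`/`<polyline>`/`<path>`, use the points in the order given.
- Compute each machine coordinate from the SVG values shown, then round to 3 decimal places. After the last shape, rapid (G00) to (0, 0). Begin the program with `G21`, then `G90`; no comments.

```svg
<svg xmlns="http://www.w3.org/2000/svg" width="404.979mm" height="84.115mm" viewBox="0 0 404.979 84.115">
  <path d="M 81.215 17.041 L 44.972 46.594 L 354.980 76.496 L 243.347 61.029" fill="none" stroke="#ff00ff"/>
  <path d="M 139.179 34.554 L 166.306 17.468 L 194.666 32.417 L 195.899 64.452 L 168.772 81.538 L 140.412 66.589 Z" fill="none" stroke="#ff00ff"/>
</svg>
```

viewBox `0 0 404.979 84.115` with mm width/height → 1 unit = 1 mm. Flip: y_m = 84.115 − y_svg.

**Shape 1** — `<path>` open polyline, stroke `#ff00ff` → engrave (S332, F4332). Machine vertices: (81.215,67.074) → (44.972,37.521) → (354.980,7.619) → (243.347,23.086). Open path.

**Shape 2** — `<path>` regular polygon, stroke `#ff00ff` → engrave (S332, F4332). Machine vertices: (139.179,49.561) → (166.306,66.647) → (194.666,51.698) → (195.899,19.663) → (168.772,2.577) → (140.412,17.526) → (139.179,49.561). Closed: final G1 returns to the first vertex.

G21
G90
G00 X81.215 Y67.074
M3 S332
G1 X44.972 Y37.521 F4332
G1 X354.980 Y7.619 F4332
G1 X243.347 Y23.086 F4332
G00 X139.179 Y49.561
M3 S332
G1 X166.306 Y66.647 F4332
G1 X194.666 Y51.698 F4332
G1 X195.899 Y19.663 F4332
G1 X168.772 Y2.577 F4332
G1 X140.412 Y17.526 F4332
G1 X139.179 Y49.561 F4332
M5
G00 X0.000 Y0.000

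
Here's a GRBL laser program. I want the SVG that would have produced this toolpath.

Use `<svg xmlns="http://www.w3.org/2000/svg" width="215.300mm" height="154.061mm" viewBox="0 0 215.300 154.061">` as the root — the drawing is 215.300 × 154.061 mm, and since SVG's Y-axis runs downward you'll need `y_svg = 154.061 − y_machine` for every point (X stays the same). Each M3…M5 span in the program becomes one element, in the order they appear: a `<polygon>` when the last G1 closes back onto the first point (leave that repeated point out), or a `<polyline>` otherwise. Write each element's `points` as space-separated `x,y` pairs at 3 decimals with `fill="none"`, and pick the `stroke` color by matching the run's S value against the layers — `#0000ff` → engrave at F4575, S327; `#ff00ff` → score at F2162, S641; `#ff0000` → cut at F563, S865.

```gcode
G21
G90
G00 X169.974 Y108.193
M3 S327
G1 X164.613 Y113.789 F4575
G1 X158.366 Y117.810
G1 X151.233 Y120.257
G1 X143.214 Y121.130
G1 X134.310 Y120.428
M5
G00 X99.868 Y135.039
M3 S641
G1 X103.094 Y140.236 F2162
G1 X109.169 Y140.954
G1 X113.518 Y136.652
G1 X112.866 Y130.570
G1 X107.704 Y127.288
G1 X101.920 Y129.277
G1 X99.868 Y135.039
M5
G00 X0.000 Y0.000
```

<svg xmlns="http://www.w3.org/2000/svg" width="215.300mm" height="154.061mm" viewBox="0 0 215.300 154.061">
  <polyline points="169.974,45.868 164.613,40.272 158.366,36.251 151.233,33.804 143.214,32.931 134.310,33.633" fill="none" stroke="#0000ff"/>
  <polygon points="99.868,19.022 103.094,13.825 109.169,13.107 113.518,17.409 112.866,23.491 107.704,26.773 101.920,24.784" fill="none" stroke="#ff00ff"/>
</svg>

Machine Y-up, SVG Y-down with viewBox height 154.061, so y_svg = 154.061 − y_machine; X carries over.

Run 1: power S327 maps to stroke `#0000ff` (engrave). The run is open, so emit a `<polyline>` with points (Y-flipped): 169.974,45.868 164.613,40.272 158.366,36.251 151.233,33.804 143.214,32.931 134.310,33.633.

Run 2: power S641 maps to stroke `#ff00ff` (score). The run returns to its start, so emit a `<polygon>` with points (Y-flipped): 99.868,19.022 103.094,13.825 109.169,13.107 113.518,17.409 112.866,23.491 107.704,26.773 101.920,24.784.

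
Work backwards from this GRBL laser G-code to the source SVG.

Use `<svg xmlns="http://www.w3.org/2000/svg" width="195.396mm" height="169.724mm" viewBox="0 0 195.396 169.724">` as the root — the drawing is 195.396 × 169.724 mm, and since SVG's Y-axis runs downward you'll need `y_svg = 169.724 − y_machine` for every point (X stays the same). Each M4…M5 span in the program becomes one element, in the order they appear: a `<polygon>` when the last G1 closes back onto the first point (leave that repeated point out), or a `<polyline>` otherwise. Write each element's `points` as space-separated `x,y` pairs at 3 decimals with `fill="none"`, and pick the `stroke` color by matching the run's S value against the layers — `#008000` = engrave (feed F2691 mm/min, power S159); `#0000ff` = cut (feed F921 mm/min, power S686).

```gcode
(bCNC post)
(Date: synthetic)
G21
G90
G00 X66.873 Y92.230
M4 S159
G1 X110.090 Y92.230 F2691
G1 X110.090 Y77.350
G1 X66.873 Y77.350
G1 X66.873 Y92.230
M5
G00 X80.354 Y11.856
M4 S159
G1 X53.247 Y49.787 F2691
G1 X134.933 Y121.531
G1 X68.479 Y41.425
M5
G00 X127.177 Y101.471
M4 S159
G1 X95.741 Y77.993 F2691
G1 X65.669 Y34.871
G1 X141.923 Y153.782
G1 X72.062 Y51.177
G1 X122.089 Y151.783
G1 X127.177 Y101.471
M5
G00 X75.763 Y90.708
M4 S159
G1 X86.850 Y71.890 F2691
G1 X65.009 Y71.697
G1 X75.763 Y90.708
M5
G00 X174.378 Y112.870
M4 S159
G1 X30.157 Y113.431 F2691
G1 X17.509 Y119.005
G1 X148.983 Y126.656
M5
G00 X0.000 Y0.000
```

<svg xmlns="http://www.w3.org/2000/svg" width="195.396mm" height="169.724mm" viewBox="0 0 195.396 169.724">
  <polygon points="66.873,77.494 110.090,77.494 110.090,92.374 66.873,92.374" fill="none" stroke="#008000"/>
  <polyline points="80.354,157.868 53.247,119.937 134.933,48.193 68.479,128.299" fill="none" stroke="#008000"/>
  <polygon points="127.177,68.253 95.741,91.731 65.669,134.853 141.923,15.942 72.062,118.547 122.089,17.941" fill="none" stroke="#008000"/>
  <polygon points="75.763,79.016 86.850,97.834 65.009,98.027" fill="none" stroke="#008000"/>
  <polyline points="174.378,56.854 30.157,56.293 17.509,50.719 148.983,43.068" fill="none" stroke="#008000"/>
</svg>

Machine Y-up, SVG Y-down with viewBox height 169.724, so y_svg = 169.724 − y_machine; X carries over. Every run uses S159, so all elements get stroke `#008000` (engrave).

Run 1: The run returns to its start, so emit a `<polygon>` with points (Y-flipped): 66.873,77.494 110.090,77.494 110.090,92.374 66.873,92.374.

Run 2: The run is open, so emit a `<polyline>` with points (Y-flipped): 80.354,157.868 53.247,119.937 134.933,48.193 68.479,128.299.

Run 3: The run returns to its start, so emit a `<polygon>` with points (Y-flipped): 127.177,68.253 95.741,91.731 65.669,134.853 141.923,15.942 72.062,118.547 122.089,17.941.

Run 4: The run returns to its start, so emit a `<polygon>` with points (Y-flipped): 75.763,79.016 86.850,97.834 65.009,98.027.

Run 5: The run is open, so emit a `<polyline>` with points (Y-flipped): 174.378,56.854 30.157,56.293 17.509,50.719 148.983,43.068.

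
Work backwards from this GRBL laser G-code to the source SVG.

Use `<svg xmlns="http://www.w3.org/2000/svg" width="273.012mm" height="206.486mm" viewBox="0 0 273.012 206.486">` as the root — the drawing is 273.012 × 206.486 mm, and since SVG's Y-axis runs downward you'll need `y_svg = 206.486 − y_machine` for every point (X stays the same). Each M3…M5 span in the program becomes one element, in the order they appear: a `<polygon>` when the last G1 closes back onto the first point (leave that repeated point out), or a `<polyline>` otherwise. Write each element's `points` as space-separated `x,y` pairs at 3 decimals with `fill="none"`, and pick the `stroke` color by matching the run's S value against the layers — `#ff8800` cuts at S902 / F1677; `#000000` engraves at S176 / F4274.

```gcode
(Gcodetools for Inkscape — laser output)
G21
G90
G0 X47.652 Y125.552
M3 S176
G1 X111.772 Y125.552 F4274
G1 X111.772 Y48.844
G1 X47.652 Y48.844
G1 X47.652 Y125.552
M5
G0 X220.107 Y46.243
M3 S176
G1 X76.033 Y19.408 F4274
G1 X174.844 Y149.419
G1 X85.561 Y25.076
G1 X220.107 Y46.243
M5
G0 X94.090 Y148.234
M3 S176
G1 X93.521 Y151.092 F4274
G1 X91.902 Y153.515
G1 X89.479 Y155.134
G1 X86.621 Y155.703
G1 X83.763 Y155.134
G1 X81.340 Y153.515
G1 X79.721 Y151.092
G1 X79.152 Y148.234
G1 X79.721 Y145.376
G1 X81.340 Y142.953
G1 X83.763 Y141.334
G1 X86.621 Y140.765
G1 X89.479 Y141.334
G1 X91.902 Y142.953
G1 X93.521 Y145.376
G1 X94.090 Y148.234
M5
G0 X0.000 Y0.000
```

<svg xmlns="http://www.w3.org/2000/svg" width="273.012mm" height="206.486mm" viewBox="0 0 273.012 206.486">
  <polygon points="47.652,80.934 111.772,80.934 111.772,157.642 47.652,157.642" fill="none" stroke="#000000"/>
  <polygon points="220.107,160.243 76.033,187.078 174.844,57.067 85.561,181.410" fill="none" stroke="#000000"/>
  <polygon points="94.090,58.252 93.521,55.394 91.902,52.971 89.479,51.352 86.621,50.783 83.763,51.352 81.340,52.971 79.721,55.394 79.152,58.252 79.721,61.110 81.340,63.533 83.763,65.152 86.621,65.721 89.479,65.152 91.902,63.533 93.521,61.110" fill="none" stroke="#000000"/>
</svg>

Machine Y-up, SVG Y-down with viewBox height 206.486, so y_svg = 206.486 − y_machine; X carries over. Every run uses S176, so all elements get stroke `#000000` (engrave).

Run 1: The run returns to its start, so emit a `<polygon>` with points (Y-flipped): 47.652,80.934 111.772,80.934 111.772,157.642 47.652,157.642.

Run 2: The run returns to its start, so emit a `<polygon>` with points (Y-flipped): 220.107,160.243 76.033,187.078 174.844,57.067 85.561,181.410.

Run 3: The run returns to its start, so emit a `<polygon>` with points (Y-flipped): 94.090,58.252 93.521,55.394 91.902,52.971 89.479,51.352 86.621,50.783 83.763,51.352 81.340,52.971 79.721,55.394 79.152,58.252 79.721,61.110 81.340,63.533 83.763,65.152 86.621,65.721 89.479,65.152 91.902,63.533 93.521,61.110.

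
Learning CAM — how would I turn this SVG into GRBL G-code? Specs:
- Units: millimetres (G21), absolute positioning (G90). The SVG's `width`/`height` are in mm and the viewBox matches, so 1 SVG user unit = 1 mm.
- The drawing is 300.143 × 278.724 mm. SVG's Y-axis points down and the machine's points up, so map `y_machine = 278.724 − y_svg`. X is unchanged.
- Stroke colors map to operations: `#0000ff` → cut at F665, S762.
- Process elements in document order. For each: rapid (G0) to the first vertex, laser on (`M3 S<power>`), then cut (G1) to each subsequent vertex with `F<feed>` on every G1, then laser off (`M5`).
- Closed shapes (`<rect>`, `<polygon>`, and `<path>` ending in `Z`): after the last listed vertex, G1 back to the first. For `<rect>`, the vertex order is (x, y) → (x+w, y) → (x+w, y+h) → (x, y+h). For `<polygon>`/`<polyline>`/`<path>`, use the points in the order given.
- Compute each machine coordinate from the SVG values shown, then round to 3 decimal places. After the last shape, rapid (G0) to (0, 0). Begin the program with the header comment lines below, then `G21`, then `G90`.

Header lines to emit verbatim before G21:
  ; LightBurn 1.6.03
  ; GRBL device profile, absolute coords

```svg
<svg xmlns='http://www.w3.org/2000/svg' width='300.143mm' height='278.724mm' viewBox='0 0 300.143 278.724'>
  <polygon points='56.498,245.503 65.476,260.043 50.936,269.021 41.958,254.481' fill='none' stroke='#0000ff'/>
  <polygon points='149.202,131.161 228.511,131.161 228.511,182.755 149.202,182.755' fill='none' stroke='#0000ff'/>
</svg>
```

Since the viewBox matches the mm dimensions, user units are millimetres directly. The only transform is the Y-flip y_m = 278.724 − y_svg.

Shape 1 is a regular polygon drawn with `<polygon>`. Its stroke #0000ff means cut at S762, F665. After flipping Y the toolpath is (56.498,33.221) → (65.476,18.681) → (50.936,9.703) → (41.958,24.243) → (56.498,33.221), returning to the start.

Shape 2 is a rectangle drawn with `<polygon>`. Its stroke #0000ff means cut at S762, F665. After flipping Y the toolpath is (149.202,147.563) → (228.511,147.563) → (228.511,95.969) → (149.202,95.969) → (149.202,147.563), returning to the start.

; LightBurn 1.6.03
; GRBL device profile, absolute coords
G21
G90
G0 X56.498 Y33.221
M3 S762
G1 X65.476 Y18.681 F665
G1 X50.936 Y9.703 F665
G1 X41.958 Y24.243 F665
G1 X56.498 Y33.221 F665
M5
G0 X149.202 Y147.563
M3 S762
G1 X228.511 Y147.563 F665
G1 X228.511 Y95.969 F665
G1 X149.202 Y95.969 F665
G1 X149.202 Y147.563 F665
M5
G0 X0.000 Y0.000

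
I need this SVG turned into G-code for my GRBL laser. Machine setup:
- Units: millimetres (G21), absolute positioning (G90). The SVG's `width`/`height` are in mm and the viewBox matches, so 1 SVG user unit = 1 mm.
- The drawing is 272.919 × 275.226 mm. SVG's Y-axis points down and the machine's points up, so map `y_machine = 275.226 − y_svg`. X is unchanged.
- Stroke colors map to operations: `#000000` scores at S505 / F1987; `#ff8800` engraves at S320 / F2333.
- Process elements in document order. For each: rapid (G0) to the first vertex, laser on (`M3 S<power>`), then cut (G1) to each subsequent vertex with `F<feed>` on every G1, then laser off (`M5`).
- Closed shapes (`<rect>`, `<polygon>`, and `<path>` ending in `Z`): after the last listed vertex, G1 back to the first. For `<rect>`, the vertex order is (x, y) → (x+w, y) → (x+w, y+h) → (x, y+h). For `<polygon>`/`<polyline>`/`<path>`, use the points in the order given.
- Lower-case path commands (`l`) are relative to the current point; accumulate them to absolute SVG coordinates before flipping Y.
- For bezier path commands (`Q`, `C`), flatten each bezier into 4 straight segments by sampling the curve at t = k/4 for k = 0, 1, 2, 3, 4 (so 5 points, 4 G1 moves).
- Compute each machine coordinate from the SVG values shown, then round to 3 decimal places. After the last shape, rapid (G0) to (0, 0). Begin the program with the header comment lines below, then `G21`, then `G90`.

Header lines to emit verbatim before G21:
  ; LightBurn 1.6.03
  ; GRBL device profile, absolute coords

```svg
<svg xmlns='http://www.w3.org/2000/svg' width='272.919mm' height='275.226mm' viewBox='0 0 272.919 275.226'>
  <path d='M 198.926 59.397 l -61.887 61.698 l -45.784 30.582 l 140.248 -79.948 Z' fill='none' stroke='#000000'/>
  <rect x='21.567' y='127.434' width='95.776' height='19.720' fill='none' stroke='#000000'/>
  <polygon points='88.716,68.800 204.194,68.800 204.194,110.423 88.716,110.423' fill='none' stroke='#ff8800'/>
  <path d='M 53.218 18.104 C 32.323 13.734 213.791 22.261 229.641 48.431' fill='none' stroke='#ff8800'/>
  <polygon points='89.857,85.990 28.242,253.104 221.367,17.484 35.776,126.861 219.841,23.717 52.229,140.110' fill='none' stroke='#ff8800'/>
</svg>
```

; LightBurn 1.6.03
; GRBL device profile, absolute coords
G21
G90
G0 X198.926 Y215.829
M3 S505
G1 X137.039 Y154.131 F1987
G1 X91.255 Y123.549 F1987
G1 X231.503 Y203.497 F1987
G1 X198.926 Y215.829 F1987
M5
G0 X21.567 Y147.792
M3 S505
G1 X117.343 Y147.792 F1987
G1 X117.343 Y128.072 F1987
G1 X21.567 Y128.072 F1987
G1 X21.567 Y147.792 F1987
M5
G0 X88.716 Y206.426
M3 S320
G1 X204.194 Y206.426 F2333
G1 X204.194 Y164.803 F2333
G1 X88.716 Y164.803 F2333
G1 X88.716 Y206.426 F2333
M5
G0 X53.218 Y257.122
M3 S320
G1 X69.740 Y257.907 F2333
G1 X127.650 Y253.411 F2333
G1 X192.450 Y243.189 F2333
G1 X229.641 Y226.795 F2333
M5
G0 X89.857 Y189.236
M3 S320
G1 X28.242 Y22.122 F2333
G1 X221.367 Y257.742 F2333
G1 X35.776 Y148.365 F2333
G1 X219.841 Y251.509 F2333
G1 X52.229 Y135.116 F2333
G1 X89.857 Y189.236 F2333
M5
G0 X0.000 Y0.000

Since the viewBox matches the mm dimensions, user units are millimetres directly. The only transform is the Y-flip y_m = 275.226 − y_svg.

Shape 1 is a closed polygon drawn with `<path>`. Its stroke #000000 means score at S505, F1987. After flipping Y the toolpath is (198.926,215.829) → (137.039,154.131) → (91.255,123.549) → (231.503,203.497) → (198.926,215.829), returning to the start.

Shape 2 is a rectangle drawn with `<rect>`. Its stroke #000000 means score at S505, F1987. After flipping Y the toolpath is (21.567,147.792) → (117.343,147.792) → (117.343,128.072) → (21.567,128.072) → (21.567,147.792), returning to the start.

Shape 3 is a rectangle drawn with `<polygon>`. Its stroke #ff8800 means engrave at S320, F2333. After flipping Y the toolpath is (88.716,206.426) → (204.194,206.426) → (204.194,164.803) → (88.716,164.803) → (88.716,206.426), returning to the start.

Shape 4 is a cubic bezier drawn with `<path>`. Its stroke #ff8800 means engrave at S320, F2333. After flipping Y the toolpath is (53.218,257.122) → (69.740,257.907) → (127.650,253.411) → (192.450,243.189) → (229.641,226.795).

Shape 5 is a closed polygon drawn with `<polygon>`. Its stroke #ff8800 means engrave at S320, F2333. After flipping Y the toolpath is (89.857,189.236) → (28.242,22.122) → (221.367,257.742) → (35.776,148.365) → (219.841,251.509) → (52.229,135.116) → (89.857,189.236), returning to the start.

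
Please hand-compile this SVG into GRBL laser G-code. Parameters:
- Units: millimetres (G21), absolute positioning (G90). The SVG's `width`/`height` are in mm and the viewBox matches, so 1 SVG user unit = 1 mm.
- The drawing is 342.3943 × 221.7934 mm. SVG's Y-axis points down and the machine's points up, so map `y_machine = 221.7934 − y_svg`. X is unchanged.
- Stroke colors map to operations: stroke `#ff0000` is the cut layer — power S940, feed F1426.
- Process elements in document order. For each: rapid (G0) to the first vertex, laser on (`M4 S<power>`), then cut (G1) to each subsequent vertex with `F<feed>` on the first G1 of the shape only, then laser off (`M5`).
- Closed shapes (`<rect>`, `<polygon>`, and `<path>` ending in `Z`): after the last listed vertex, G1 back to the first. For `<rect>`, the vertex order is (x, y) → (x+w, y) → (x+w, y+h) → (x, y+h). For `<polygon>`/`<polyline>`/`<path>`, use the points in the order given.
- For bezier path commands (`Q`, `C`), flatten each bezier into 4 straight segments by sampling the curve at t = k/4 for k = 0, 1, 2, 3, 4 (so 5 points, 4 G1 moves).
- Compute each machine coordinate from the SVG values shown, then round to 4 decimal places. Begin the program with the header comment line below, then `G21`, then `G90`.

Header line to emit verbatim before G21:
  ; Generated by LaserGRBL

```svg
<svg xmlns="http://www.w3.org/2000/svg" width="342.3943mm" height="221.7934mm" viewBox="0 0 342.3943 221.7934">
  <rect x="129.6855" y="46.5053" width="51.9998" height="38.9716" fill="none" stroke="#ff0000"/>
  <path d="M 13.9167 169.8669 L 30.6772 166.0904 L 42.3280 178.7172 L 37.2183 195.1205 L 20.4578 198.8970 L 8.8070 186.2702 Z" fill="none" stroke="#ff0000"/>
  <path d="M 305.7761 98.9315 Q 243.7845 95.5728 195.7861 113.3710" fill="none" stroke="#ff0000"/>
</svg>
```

1 u = 1 mm; y_m = 221.7934 − y.

[1] `<rect>` rectangle, #ff0000→cut S940 F1426: (129.6855,175.2881) → (181.6853,175.2881) → (181.6853,136.3165) → (129.6855,136.3165) → (129.6855,175.2881) (closed)

[2] `<path>` regular polygon, #ff0000→cut S940 F1426: (13.9167,51.9265) → (30.6772,55.7030) → (42.3280,43.0762) → (37.2183,26.6729) → (20.4578,22.8964) → (8.8070,35.5232) → (13.9167,51.9265) (closed)

[3] `<path>` quadratic bezier, #ff0000→cut S940 F1426: (305.7761,122.8619) → (275.6549,123.2189) → (247.2828,120.9314) → (220.6599,115.9992) → (195.7861,108.4224)

; Generated by LaserGRBL
G21
G90
G0 X129.6855 Y175.2881
M4 S940
G1 X181.6853 Y175.2881 F1426
G1 X181.6853 Y136.3165
G1 X129.6855 Y136.3165
G1 X129.6855 Y175.2881
M5
G0 X13.9167 Y51.9265
M4 S940
G1 X30.6772 Y55.7030 F1426
G1 X42.3280 Y43.0762
G1 X37.2183 Y26.6729
G1 X20.4578 Y22.8964
G1 X8.8070 Y35.5232
G1 X13.9167 Y51.9265
M5
G0 X305.7761 Y122.8619
M4 S940
G1 X275.6549 Y123.2189 F1426
G1 X247.2828 Y120.9314
G1 X220.6599 Y115.9992
G1 X195.7861 Y108.4224
M5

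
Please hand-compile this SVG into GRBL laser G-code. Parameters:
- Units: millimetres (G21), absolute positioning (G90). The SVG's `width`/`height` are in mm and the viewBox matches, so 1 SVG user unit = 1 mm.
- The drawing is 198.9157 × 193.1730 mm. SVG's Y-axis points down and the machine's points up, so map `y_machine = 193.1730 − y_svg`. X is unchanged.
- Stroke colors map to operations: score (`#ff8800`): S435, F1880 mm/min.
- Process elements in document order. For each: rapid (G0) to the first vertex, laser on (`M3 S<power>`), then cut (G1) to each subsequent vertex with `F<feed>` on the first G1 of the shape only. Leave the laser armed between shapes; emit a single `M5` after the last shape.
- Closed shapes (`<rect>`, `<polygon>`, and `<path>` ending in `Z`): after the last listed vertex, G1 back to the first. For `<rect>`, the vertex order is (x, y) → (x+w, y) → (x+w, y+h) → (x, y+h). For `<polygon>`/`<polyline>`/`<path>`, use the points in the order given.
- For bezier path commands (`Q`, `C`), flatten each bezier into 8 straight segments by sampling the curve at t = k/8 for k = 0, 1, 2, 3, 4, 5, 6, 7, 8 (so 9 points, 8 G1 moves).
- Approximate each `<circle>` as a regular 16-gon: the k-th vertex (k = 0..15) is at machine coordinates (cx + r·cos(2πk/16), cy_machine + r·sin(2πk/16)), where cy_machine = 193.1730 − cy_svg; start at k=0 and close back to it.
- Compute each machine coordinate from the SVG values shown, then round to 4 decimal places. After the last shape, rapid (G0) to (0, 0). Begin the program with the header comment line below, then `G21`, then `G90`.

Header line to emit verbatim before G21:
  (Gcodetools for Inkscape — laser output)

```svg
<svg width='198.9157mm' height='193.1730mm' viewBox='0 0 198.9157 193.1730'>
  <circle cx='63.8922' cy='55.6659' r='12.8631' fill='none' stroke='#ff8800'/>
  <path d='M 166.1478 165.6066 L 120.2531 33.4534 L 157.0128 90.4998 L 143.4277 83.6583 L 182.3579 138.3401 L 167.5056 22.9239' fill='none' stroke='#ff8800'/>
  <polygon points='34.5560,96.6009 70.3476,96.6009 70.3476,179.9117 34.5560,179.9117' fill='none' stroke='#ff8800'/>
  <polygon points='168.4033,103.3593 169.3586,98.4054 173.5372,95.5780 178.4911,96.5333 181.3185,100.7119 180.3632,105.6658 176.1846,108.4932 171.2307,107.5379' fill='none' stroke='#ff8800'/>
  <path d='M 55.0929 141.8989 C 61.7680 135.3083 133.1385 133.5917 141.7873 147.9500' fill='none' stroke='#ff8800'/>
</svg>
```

(Gcodetools for Inkscape — laser output)
G21
G90
G0 X76.7553 Y137.5071
M3 S435
G1 X75.7762 Y142.4296 F1880
G1 X72.9878 Y146.6027
G1 X68.8147 Y149.3911
G1 X63.8922 Y150.3702
G1 X58.9697 Y149.3911
G1 X54.7966 Y146.6027
G1 X52.0082 Y142.4296
G1 X51.0291 Y137.5071
G1 X52.0082 Y132.5846
G1 X54.7966 Y128.4115
G1 X58.9697 Y125.6231
G1 X63.8922 Y124.6440
G1 X68.8147 Y125.6231
G1 X72.9878 Y128.4115
G1 X75.7762 Y132.5846
G1 X76.7553 Y137.5071
G0 X166.1478 Y27.5664
M3 S435
G1 X120.2531 Y159.7196 F1880
G1 X157.0128 Y102.6732
G1 X143.4277 Y109.5147
G1 X182.3579 Y54.8329
G1 X167.5056 Y170.2491
G0 X34.5560 Y96.5721
M3 S435
G1 X70.3476 Y96.5721 F1880
G1 X70.3476 Y13.2613
G1 X34.5560 Y13.2613
G1 X34.5560 Y96.5721
G0 X168.4033 Y89.8137
M3 S435
G1 X169.3586 Y94.7676 F1880
G1 X173.5372 Y97.5950
G1 X178.4911 Y96.6397
G1 X181.3185 Y92.4611
G1 X180.3632 Y87.5072
G1 X176.1846 Y84.6798
G1 X171.2307 Y85.6351
G1 X168.4033 Y89.8137
G0 X55.0929 Y51.2741
M3 S435
G1 X60.3798 Y53.4952 F1880
G1 X70.2387 Y55.1282
G1 X83.1765 Y56.0416
G1 X97.7000 Y56.1044
G1 X112.3159 Y55.1852
G1 X125.5313 Y53.1527
G1 X135.8528 Y49.8757
G1 X141.7873 Y45.2230
M5
G0 X0.0000 Y0.0000

viewBox `0 0 198.9157 193.1730` with mm width/height → 1 unit = 1 mm. Flip: y_m = 193.1730 − y_svg.

**Shape 1** — `<circle>` circle, stroke `#ff8800` → score (S435, F1880). Machine vertices: (76.7553,137.5071) → (75.7762,142.4296) → (72.9878,146.6027) → (68.8147,149.3911) → (63.8922,150.3702) → (58.9697,149.3911) → (54.7966,146.6027) → (52.0082,142.4296) → (51.0291,137.5071) → (52.0082,132.5846) → (54.7966,128.4115) → (58.9697,125.6231) → (63.8922,124.6440) → (68.8147,125.6231) → (72.9878,128.4115) → (75.7762,132.5846) → (76.7553,137.5071). Closed: final G1 returns to the first vertex.

**Shape 2** — `<path>` open polyline, stroke `#ff8800` → score (S435, F1880). Machine vertices: (166.1478,27.5664) → (120.2531,159.7196) → (157.0128,102.6732) → (143.4277,109.5147) → (182.3579,54.8329) → (167.5056,170.2491). Open path.

**Shape 3** — `<polygon>` rectangle, stroke `#ff8800` → score (S435, F1880). Machine vertices: (34.5560,96.5721) → (70.3476,96.5721) → (70.3476,13.2613) → (34.5560,13.2613) → (34.5560,96.5721). Closed: final G1 returns to the first vertex.

**Shape 4** — `<polygon>` regular polygon, stroke `#ff8800` → score (S435, F1880). Machine vertices: (168.4033,89.8137) → (169.3586,94.7676) → (173.5372,97.5950) → (178.4911,96.6397) → (181.3185,92.4611) → (180.3632,87.5072) → (176.1846,84.6798) → (171.2307,85.6351) → (168.4033,89.8137). Closed: final G1 returns to the first vertex.

**Shape 5** — `<path>` cubic bezier, stroke `#ff8800` → score (S435, F1880). Control points (SVG): P0=(55.0929,141.8989), P1=(61.7680,135.3083), P2=(133.1385,133.5917), P3=(141.7873,147.9500); sampled at t=k/8. Machine vertices: (55.0929,51.2741) → (60.3798,53.4952) → (70.2387,55.1282) → (83.1765,56.0416) → (97.7000,56.1044) → (112.3159,55.1852) → (125.5313,53.1527) → (135.8528,49.8757) → (141.7873,45.2230). Open path.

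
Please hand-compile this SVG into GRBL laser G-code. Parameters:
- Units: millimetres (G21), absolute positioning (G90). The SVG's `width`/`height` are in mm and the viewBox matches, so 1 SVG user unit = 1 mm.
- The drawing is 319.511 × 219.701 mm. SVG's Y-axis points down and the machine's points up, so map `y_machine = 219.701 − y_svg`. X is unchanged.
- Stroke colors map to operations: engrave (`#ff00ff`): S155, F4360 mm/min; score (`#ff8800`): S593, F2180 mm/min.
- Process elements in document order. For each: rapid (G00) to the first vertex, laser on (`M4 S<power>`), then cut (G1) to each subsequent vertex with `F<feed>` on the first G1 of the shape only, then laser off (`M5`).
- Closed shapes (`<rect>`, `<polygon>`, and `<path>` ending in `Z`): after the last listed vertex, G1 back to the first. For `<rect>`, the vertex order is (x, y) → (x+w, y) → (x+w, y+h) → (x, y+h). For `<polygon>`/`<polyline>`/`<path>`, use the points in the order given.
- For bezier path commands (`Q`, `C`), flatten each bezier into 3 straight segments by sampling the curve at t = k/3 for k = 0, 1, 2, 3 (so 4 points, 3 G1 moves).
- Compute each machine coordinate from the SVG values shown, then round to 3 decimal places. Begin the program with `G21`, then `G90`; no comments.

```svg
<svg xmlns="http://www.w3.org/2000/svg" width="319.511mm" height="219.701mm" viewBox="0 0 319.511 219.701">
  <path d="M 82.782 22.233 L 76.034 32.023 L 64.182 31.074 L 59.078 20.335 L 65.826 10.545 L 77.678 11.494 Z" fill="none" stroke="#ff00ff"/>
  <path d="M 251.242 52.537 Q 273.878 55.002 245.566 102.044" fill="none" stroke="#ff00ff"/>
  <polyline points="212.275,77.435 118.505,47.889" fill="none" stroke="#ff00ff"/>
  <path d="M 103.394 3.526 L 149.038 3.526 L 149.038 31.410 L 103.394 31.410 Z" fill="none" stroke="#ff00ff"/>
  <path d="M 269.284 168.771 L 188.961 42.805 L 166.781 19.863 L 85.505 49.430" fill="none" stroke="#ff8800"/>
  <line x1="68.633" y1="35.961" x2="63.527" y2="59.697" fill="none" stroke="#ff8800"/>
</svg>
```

G21
G90
G00 X82.782 Y197.468
M4 S155
G1 X76.034 Y187.678 F4360
G1 X64.182 Y188.627
G1 X59.078 Y199.366
G1 X65.826 Y209.156
G1 X77.678 Y208.207
G1 X82.782 Y197.468
M5
G00 X251.242 Y167.164
M4 S155
G1 X260.672 Y160.568 F4360
G1 X258.780 Y144.065
G1 X245.566 Y117.657
M5
G00 X212.275 Y142.266
M4 S155
G1 X118.505 Y171.812 F4360
M5
G00 X103.394 Y216.175
M4 S155
G1 X149.038 Y216.175 F4360
G1 X149.038 Y188.291
G1 X103.394 Y188.291
G1 X103.394 Y216.175
M5
G00 X269.284 Y50.930
M4 S593
G1 X188.961 Y176.896 F2180
G1 X166.781 Y199.838
G1 X85.505 Y170.271
M5
G00 X68.633 Y183.740
M4 S593
G1 X63.527 Y160.004 F2180
M5

viewBox `0 0 319.511 219.701` with mm width/height → 1 unit = 1 mm. Flip: y_m = 219.701 − y_svg.

**Shape 1** — `<path>` regular polygon, stroke `#ff00ff` → engrave (S155, F4360). Machine vertices: (82.782,197.468) → (76.034,187.678) → (64.182,188.627) → (59.078,199.366) → (65.826,209.156) → (77.678,208.207) → (82.782,197.468). Closed: final G1 returns to the first vertex.

**Shape 2** — `<path>` quadratic bezier, stroke `#ff00ff` → engrave (S155, F4360). Control points (SVG): P0=(251.242,52.537), P1=(273.878,55.002), P2=(245.566,102.044); sampled at t=k/3. Machine vertices: (251.242,167.164) → (260.672,160.568) → (258.780,144.065) → (245.566,117.657). Open path.

**Shape 3** — `<polyline>` line segment, stroke `#ff00ff` → engrave (S155, F4360). Machine vertices: (212.275,142.266) → (118.505,171.812). Open path.

**Shape 4** — `<path>` rectangle, stroke `#ff00ff` → engrave (S155, F4360). Machine vertices: (103.394,216.175) → (149.038,216.175) → (149.038,188.291) → (103.394,188.291) → (103.394,216.175). Closed: final G1 returns to the first vertex.

**Shape 5** — `<path>` open polyline, stroke `#ff8800` → score (S593, F2180). Machine vertices: (269.284,50.930) → (188.961,176.896) → (166.781,199.838) → (85.505,170.271). Open path.

**Shape 6** — `<line>` line segment, stroke `#ff8800` → score (S593, F2180). Machine vertices: (68.633,183.740) → (63.527,160.004). Open path.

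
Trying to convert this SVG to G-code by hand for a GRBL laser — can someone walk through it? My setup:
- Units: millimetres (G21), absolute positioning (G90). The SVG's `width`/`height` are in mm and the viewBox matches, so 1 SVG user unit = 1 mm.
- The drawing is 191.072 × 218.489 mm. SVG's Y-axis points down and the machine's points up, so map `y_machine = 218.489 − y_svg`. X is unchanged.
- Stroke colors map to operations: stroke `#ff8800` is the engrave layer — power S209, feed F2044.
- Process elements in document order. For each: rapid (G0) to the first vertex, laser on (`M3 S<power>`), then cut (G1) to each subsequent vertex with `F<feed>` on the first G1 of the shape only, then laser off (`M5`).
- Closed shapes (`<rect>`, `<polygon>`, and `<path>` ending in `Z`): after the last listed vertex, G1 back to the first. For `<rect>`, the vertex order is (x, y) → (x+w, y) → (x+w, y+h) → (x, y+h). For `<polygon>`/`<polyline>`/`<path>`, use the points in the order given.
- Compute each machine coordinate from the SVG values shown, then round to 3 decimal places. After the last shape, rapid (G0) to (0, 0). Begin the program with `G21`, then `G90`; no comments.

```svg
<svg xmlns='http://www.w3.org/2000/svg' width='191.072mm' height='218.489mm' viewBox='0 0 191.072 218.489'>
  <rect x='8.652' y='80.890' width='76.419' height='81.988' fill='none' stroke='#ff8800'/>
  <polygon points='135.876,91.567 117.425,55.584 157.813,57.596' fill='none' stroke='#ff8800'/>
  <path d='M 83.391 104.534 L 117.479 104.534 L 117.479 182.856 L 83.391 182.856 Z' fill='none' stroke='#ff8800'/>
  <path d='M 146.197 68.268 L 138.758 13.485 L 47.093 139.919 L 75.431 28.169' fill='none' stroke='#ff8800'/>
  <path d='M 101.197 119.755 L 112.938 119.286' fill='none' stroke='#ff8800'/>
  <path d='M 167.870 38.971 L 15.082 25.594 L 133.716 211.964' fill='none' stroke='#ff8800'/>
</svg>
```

G21
G90
G0 X8.652 Y137.599
M3 S209
G1 X85.071 Y137.599 F2044
G1 X85.071 Y55.611
G1 X8.652 Y55.611
G1 X8.652 Y137.599
M5
G0 X135.876 Y126.922
M3 S209
G1 X117.425 Y162.905 F2044
G1 X157.813 Y160.893
G1 X135.876 Y126.922
M5
G0 X83.391 Y113.955
M3 S209
G1 X117.479 Y113.955 F2044
G1 X117.479 Y35.633
G1 X83.391 Y35.633
G1 X83.391 Y113.955
M5
G0 X146.197 Y150.221
M3 S209
G1 X138.758 Y205.004 F2044
G1 X47.093 Y78.570
G1 X75.431 Y190.320
M5
G0 X101.197 Y98.734
M3 S209
G1 X112.938 Y99.203 F2044
M5
G0 X167.870 Y179.518
M3 S209
G1 X15.082 Y192.895 F2044
G1 X133.716 Y6.525
M5
G0 X0.000 Y0.000

Since the viewBox matches the mm dimensions, user units are millimetres directly. The only transform is the Y-flip y_m = 218.489 − y_svg.

Shape 1 is a rectangle drawn with `<rect>`. Its stroke #ff8800 means engrave at S209, F2044. After flipping Y the toolpath is (8.652,137.599) → (85.071,137.599) → (85.071,55.611) → (8.652,55.611) → (8.652,137.599), returning to the start.

Shape 2 is a regular polygon drawn with `<polygon>`. Its stroke #ff8800 means engrave at S209, F2044. After flipping Y the toolpath is (135.876,126.922) → (117.425,162.905) → (157.813,160.893) → (135.876,126.922), returning to the start.

Shape 3 is a rectangle drawn with `<path>`. Its stroke #ff8800 means engrave at S209, F2044. After flipping Y the toolpath is (83.391,113.955) → (117.479,113.955) → (117.479,35.633) → (83.391,35.633) → (83.391,113.955), returning to the start.

Shape 4 is a open polyline drawn with `<path>`. Its stroke #ff8800 means engrave at S209, F2044. After flipping Y the toolpath is (146.197,150.221) → (138.758,205.004) → (47.093,78.570) → (75.431,190.320).

Shape 5 is a line segment drawn with `<path>`. Its stroke #ff8800 means engrave at S209, F2044. After flipping Y the toolpath is (101.197,98.734) → (112.938,99.203).

Shape 6 is a open polyline drawn with `<path>`. Its stroke #ff8800 means engrave at S209, F2044. After flipping Y the toolpath is (167.870,179.518) → (15.082,192.895) → (133.716,6.525).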